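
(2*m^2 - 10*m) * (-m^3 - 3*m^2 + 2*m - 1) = -2*m^5 + 4*m^4 + 34*m^3 - 22*m^2 + 10*m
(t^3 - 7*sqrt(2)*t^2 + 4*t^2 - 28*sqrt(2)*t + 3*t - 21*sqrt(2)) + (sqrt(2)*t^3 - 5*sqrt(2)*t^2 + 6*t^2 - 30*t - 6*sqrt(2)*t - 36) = t^3 + sqrt(2)*t^3 - 12*sqrt(2)*t^2 + 10*t^2 - 34*sqrt(2)*t - 27*t - 36 - 21*sqrt(2)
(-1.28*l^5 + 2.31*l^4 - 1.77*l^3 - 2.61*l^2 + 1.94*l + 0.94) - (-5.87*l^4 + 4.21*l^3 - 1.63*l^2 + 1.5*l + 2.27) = -1.28*l^5 + 8.18*l^4 - 5.98*l^3 - 0.98*l^2 + 0.44*l - 1.33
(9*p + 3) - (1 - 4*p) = 13*p + 2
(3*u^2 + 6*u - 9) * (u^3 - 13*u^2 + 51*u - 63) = 3*u^5 - 33*u^4 + 66*u^3 + 234*u^2 - 837*u + 567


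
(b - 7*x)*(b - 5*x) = b^2 - 12*b*x + 35*x^2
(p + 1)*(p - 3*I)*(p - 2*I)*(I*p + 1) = I*p^4 + 6*p^3 + I*p^3 + 6*p^2 - 11*I*p^2 - 6*p - 11*I*p - 6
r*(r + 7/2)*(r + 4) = r^3 + 15*r^2/2 + 14*r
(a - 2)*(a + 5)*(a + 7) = a^3 + 10*a^2 + 11*a - 70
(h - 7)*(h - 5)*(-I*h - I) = -I*h^3 + 11*I*h^2 - 23*I*h - 35*I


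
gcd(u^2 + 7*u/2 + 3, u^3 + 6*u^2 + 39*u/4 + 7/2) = u + 2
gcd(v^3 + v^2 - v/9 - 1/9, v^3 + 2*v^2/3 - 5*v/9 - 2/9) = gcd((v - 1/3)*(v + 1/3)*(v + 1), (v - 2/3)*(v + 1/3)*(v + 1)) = v^2 + 4*v/3 + 1/3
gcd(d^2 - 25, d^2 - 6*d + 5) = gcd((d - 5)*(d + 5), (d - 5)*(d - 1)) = d - 5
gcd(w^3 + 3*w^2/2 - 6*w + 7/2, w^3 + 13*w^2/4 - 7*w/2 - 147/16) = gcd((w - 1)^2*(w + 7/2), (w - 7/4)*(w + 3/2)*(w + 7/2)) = w + 7/2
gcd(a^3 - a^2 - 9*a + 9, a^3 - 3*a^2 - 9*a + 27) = a^2 - 9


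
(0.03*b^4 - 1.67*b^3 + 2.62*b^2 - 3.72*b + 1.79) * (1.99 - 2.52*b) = -0.0756*b^5 + 4.2681*b^4 - 9.9257*b^3 + 14.5882*b^2 - 11.9136*b + 3.5621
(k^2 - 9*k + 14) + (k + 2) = k^2 - 8*k + 16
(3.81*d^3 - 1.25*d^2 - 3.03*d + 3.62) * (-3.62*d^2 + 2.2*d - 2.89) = -13.7922*d^5 + 12.907*d^4 - 2.7923*d^3 - 16.1579*d^2 + 16.7207*d - 10.4618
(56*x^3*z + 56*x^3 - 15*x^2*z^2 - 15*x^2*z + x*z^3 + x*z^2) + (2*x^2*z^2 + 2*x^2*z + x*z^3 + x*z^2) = 56*x^3*z + 56*x^3 - 13*x^2*z^2 - 13*x^2*z + 2*x*z^3 + 2*x*z^2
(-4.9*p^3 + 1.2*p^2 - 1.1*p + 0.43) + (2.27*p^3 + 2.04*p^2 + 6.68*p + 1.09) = -2.63*p^3 + 3.24*p^2 + 5.58*p + 1.52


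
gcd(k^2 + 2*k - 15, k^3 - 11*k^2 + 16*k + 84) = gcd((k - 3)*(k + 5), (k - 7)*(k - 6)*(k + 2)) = 1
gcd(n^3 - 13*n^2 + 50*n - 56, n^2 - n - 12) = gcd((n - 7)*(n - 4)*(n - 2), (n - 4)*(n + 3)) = n - 4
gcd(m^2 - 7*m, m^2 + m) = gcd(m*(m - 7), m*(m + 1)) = m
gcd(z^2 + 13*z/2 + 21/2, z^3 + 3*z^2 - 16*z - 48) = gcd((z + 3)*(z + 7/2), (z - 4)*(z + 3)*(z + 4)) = z + 3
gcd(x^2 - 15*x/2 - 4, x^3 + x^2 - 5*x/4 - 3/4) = x + 1/2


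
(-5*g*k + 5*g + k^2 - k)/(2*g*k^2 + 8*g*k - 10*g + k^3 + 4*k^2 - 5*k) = (-5*g + k)/(2*g*k + 10*g + k^2 + 5*k)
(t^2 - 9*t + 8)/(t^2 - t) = (t - 8)/t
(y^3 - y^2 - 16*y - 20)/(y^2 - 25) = (y^2 + 4*y + 4)/(y + 5)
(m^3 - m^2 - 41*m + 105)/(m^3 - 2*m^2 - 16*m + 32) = (m^3 - m^2 - 41*m + 105)/(m^3 - 2*m^2 - 16*m + 32)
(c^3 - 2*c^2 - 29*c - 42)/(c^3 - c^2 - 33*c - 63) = (c + 2)/(c + 3)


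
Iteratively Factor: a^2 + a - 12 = (a - 3)*(a + 4)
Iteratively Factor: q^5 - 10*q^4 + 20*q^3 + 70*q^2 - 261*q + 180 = (q - 3)*(q^4 - 7*q^3 - q^2 + 67*q - 60) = (q - 3)*(q - 1)*(q^3 - 6*q^2 - 7*q + 60) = (q - 3)*(q - 1)*(q + 3)*(q^2 - 9*q + 20) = (q - 5)*(q - 3)*(q - 1)*(q + 3)*(q - 4)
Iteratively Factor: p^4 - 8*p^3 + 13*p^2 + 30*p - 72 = (p + 2)*(p^3 - 10*p^2 + 33*p - 36) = (p - 4)*(p + 2)*(p^2 - 6*p + 9) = (p - 4)*(p - 3)*(p + 2)*(p - 3)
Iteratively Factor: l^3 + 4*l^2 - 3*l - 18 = (l + 3)*(l^2 + l - 6) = (l + 3)^2*(l - 2)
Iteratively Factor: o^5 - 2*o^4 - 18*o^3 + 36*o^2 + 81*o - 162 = (o - 3)*(o^4 + o^3 - 15*o^2 - 9*o + 54) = (o - 3)*(o + 3)*(o^3 - 2*o^2 - 9*o + 18) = (o - 3)*(o + 3)^2*(o^2 - 5*o + 6) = (o - 3)*(o - 2)*(o + 3)^2*(o - 3)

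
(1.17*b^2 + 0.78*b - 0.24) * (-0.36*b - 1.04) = -0.4212*b^3 - 1.4976*b^2 - 0.7248*b + 0.2496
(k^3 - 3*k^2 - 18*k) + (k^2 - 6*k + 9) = k^3 - 2*k^2 - 24*k + 9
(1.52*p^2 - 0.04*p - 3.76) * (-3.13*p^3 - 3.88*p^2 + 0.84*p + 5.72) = -4.7576*p^5 - 5.7724*p^4 + 13.2008*p^3 + 23.2496*p^2 - 3.3872*p - 21.5072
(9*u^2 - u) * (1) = 9*u^2 - u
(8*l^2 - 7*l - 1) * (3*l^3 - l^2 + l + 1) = 24*l^5 - 29*l^4 + 12*l^3 + 2*l^2 - 8*l - 1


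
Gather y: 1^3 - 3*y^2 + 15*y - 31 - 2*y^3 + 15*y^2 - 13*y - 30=-2*y^3 + 12*y^2 + 2*y - 60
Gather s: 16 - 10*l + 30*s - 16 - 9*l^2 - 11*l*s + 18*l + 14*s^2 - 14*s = -9*l^2 + 8*l + 14*s^2 + s*(16 - 11*l)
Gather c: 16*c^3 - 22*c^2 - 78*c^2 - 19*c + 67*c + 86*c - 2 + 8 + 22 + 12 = 16*c^3 - 100*c^2 + 134*c + 40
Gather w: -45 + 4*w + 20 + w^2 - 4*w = w^2 - 25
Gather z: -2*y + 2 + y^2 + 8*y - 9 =y^2 + 6*y - 7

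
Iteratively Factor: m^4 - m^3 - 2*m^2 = (m + 1)*(m^3 - 2*m^2) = m*(m + 1)*(m^2 - 2*m) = m*(m - 2)*(m + 1)*(m)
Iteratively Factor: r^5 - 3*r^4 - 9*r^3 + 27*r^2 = (r - 3)*(r^4 - 9*r^2) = r*(r - 3)*(r^3 - 9*r) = r*(r - 3)*(r + 3)*(r^2 - 3*r) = r^2*(r - 3)*(r + 3)*(r - 3)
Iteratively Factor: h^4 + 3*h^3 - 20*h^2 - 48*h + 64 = (h - 4)*(h^3 + 7*h^2 + 8*h - 16) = (h - 4)*(h - 1)*(h^2 + 8*h + 16) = (h - 4)*(h - 1)*(h + 4)*(h + 4)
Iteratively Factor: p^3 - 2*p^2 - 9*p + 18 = (p - 2)*(p^2 - 9) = (p - 2)*(p + 3)*(p - 3)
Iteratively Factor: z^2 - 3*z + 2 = (z - 1)*(z - 2)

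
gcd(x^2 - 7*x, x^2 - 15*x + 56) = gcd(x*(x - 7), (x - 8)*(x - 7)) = x - 7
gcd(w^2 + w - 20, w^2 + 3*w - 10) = w + 5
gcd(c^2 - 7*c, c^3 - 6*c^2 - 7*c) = c^2 - 7*c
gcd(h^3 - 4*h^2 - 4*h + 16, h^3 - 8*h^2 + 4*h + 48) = h^2 - 2*h - 8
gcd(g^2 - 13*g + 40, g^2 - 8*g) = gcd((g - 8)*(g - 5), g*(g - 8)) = g - 8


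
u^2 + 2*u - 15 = (u - 3)*(u + 5)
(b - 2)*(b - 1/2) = b^2 - 5*b/2 + 1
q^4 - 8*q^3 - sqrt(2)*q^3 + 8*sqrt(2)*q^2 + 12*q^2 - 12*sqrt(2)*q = q*(q - 6)*(q - 2)*(q - sqrt(2))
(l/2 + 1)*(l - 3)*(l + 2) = l^3/2 + l^2/2 - 4*l - 6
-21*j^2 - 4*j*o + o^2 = (-7*j + o)*(3*j + o)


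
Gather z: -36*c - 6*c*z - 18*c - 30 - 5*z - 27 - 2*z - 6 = -54*c + z*(-6*c - 7) - 63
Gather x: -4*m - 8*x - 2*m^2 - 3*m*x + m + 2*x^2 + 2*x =-2*m^2 - 3*m + 2*x^2 + x*(-3*m - 6)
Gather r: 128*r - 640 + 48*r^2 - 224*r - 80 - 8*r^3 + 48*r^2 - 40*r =-8*r^3 + 96*r^2 - 136*r - 720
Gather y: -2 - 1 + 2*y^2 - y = 2*y^2 - y - 3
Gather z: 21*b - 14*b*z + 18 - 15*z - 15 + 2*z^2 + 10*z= 21*b + 2*z^2 + z*(-14*b - 5) + 3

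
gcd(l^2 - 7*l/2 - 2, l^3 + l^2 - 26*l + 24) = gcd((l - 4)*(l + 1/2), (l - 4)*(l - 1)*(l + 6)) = l - 4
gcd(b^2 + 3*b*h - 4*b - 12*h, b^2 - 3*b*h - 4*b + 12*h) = b - 4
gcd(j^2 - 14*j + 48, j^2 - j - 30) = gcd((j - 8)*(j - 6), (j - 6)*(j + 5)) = j - 6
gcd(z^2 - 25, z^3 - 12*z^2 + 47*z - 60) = z - 5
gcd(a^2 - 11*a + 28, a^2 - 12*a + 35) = a - 7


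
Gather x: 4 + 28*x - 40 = 28*x - 36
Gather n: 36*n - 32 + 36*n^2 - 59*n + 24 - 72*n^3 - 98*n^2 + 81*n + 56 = -72*n^3 - 62*n^2 + 58*n + 48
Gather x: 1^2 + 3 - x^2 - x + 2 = -x^2 - x + 6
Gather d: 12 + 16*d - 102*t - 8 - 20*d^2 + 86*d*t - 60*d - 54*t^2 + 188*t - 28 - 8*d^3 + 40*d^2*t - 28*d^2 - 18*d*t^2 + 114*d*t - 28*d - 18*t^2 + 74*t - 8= -8*d^3 + d^2*(40*t - 48) + d*(-18*t^2 + 200*t - 72) - 72*t^2 + 160*t - 32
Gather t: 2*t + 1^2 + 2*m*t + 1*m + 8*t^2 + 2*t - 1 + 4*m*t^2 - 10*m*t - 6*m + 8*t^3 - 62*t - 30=-5*m + 8*t^3 + t^2*(4*m + 8) + t*(-8*m - 58) - 30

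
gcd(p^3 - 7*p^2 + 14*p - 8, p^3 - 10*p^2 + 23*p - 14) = p^2 - 3*p + 2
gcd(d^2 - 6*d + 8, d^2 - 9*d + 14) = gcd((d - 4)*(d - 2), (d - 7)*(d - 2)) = d - 2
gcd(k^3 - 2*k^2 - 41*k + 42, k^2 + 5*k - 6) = k^2 + 5*k - 6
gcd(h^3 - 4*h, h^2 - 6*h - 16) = h + 2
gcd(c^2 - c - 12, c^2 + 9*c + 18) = c + 3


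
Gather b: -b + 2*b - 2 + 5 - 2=b + 1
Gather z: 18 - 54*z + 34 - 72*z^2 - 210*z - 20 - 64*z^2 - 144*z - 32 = -136*z^2 - 408*z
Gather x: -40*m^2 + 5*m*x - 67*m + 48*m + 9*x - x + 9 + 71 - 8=-40*m^2 - 19*m + x*(5*m + 8) + 72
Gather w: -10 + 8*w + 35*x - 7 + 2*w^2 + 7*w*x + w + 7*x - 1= 2*w^2 + w*(7*x + 9) + 42*x - 18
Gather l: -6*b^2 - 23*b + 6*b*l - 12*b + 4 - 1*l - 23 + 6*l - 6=-6*b^2 - 35*b + l*(6*b + 5) - 25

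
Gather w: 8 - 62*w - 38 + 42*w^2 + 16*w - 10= 42*w^2 - 46*w - 40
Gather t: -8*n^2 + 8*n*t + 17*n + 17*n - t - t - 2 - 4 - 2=-8*n^2 + 34*n + t*(8*n - 2) - 8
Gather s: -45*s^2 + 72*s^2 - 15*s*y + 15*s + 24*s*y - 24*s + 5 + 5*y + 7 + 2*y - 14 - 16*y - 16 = 27*s^2 + s*(9*y - 9) - 9*y - 18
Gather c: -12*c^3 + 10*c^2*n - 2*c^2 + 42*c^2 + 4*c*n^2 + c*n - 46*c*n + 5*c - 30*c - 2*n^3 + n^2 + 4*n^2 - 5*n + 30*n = -12*c^3 + c^2*(10*n + 40) + c*(4*n^2 - 45*n - 25) - 2*n^3 + 5*n^2 + 25*n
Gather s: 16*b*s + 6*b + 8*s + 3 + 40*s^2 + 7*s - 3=6*b + 40*s^2 + s*(16*b + 15)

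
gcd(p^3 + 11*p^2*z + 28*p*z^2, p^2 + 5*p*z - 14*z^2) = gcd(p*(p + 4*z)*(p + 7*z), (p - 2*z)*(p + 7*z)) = p + 7*z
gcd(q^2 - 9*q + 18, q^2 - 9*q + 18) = q^2 - 9*q + 18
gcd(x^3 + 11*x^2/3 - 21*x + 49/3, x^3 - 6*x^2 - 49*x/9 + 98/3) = x - 7/3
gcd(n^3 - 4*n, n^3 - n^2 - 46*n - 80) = n + 2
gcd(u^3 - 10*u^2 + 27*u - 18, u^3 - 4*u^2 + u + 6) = u - 3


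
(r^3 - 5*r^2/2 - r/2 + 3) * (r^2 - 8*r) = r^5 - 21*r^4/2 + 39*r^3/2 + 7*r^2 - 24*r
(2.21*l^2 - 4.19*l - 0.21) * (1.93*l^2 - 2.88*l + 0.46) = 4.2653*l^4 - 14.4515*l^3 + 12.6785*l^2 - 1.3226*l - 0.0966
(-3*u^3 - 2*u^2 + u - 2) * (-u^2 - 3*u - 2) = 3*u^5 + 11*u^4 + 11*u^3 + 3*u^2 + 4*u + 4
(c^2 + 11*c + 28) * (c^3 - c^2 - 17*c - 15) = c^5 + 10*c^4 - 230*c^2 - 641*c - 420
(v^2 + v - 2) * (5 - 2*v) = -2*v^3 + 3*v^2 + 9*v - 10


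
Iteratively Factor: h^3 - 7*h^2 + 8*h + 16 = (h - 4)*(h^2 - 3*h - 4) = (h - 4)^2*(h + 1)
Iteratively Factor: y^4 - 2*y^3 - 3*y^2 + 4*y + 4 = (y + 1)*(y^3 - 3*y^2 + 4) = (y - 2)*(y + 1)*(y^2 - y - 2) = (y - 2)*(y + 1)^2*(y - 2)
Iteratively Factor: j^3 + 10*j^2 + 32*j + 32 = (j + 4)*(j^2 + 6*j + 8) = (j + 4)^2*(j + 2)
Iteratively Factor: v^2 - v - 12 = (v + 3)*(v - 4)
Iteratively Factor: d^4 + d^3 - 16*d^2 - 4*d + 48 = (d + 2)*(d^3 - d^2 - 14*d + 24) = (d + 2)*(d + 4)*(d^2 - 5*d + 6) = (d - 2)*(d + 2)*(d + 4)*(d - 3)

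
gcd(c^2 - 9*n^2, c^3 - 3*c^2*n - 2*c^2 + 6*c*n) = c - 3*n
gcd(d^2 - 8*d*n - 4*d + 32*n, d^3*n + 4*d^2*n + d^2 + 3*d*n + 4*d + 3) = 1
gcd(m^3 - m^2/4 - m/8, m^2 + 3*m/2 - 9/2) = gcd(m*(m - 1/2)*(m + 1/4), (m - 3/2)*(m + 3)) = 1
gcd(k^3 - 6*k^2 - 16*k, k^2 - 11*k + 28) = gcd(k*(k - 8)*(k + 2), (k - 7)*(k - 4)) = 1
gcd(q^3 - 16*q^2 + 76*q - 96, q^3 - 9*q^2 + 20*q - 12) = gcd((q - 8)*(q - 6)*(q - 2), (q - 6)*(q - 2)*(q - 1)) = q^2 - 8*q + 12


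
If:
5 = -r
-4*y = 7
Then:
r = -5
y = -7/4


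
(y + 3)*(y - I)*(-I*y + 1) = -I*y^3 - 3*I*y^2 - I*y - 3*I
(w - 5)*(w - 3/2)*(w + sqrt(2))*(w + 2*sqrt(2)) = w^4 - 13*w^3/2 + 3*sqrt(2)*w^3 - 39*sqrt(2)*w^2/2 + 23*w^2/2 - 26*w + 45*sqrt(2)*w/2 + 30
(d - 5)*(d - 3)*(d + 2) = d^3 - 6*d^2 - d + 30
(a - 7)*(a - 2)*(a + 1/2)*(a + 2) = a^4 - 13*a^3/2 - 15*a^2/2 + 26*a + 14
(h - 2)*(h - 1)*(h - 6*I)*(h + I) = h^4 - 3*h^3 - 5*I*h^3 + 8*h^2 + 15*I*h^2 - 18*h - 10*I*h + 12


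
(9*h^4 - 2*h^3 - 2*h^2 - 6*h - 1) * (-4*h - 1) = -36*h^5 - h^4 + 10*h^3 + 26*h^2 + 10*h + 1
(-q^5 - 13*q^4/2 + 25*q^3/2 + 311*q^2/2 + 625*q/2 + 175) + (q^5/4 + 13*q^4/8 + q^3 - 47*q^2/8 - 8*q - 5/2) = -3*q^5/4 - 39*q^4/8 + 27*q^3/2 + 1197*q^2/8 + 609*q/2 + 345/2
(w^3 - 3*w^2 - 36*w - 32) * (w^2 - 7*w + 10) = w^5 - 10*w^4 - 5*w^3 + 190*w^2 - 136*w - 320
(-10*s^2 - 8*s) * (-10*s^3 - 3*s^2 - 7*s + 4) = 100*s^5 + 110*s^4 + 94*s^3 + 16*s^2 - 32*s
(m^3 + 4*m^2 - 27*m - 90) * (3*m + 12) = 3*m^4 + 24*m^3 - 33*m^2 - 594*m - 1080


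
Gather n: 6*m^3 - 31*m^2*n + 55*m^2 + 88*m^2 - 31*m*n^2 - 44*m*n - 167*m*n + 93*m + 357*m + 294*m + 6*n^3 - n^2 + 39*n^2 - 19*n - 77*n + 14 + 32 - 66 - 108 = 6*m^3 + 143*m^2 + 744*m + 6*n^3 + n^2*(38 - 31*m) + n*(-31*m^2 - 211*m - 96) - 128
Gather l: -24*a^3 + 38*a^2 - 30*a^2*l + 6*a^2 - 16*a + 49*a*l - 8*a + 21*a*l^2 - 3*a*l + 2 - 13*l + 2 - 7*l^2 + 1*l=-24*a^3 + 44*a^2 - 24*a + l^2*(21*a - 7) + l*(-30*a^2 + 46*a - 12) + 4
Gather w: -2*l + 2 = 2 - 2*l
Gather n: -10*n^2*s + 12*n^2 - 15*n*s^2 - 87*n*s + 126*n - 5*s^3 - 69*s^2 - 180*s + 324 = n^2*(12 - 10*s) + n*(-15*s^2 - 87*s + 126) - 5*s^3 - 69*s^2 - 180*s + 324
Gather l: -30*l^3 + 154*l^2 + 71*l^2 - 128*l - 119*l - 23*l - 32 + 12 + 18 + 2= -30*l^3 + 225*l^2 - 270*l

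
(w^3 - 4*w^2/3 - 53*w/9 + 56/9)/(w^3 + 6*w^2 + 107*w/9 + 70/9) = (3*w^2 - 11*w + 8)/(3*w^2 + 11*w + 10)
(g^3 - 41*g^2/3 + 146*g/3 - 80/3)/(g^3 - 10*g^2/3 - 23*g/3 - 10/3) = (3*g^2 - 26*g + 16)/(3*g^2 + 5*g + 2)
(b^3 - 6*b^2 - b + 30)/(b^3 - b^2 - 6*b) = (b - 5)/b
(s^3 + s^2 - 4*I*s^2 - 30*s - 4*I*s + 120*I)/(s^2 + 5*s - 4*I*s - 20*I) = (s^2 + s - 30)/(s + 5)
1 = 1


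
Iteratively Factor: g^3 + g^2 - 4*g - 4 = (g + 2)*(g^2 - g - 2) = (g - 2)*(g + 2)*(g + 1)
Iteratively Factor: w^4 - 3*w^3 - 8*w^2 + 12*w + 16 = (w + 1)*(w^3 - 4*w^2 - 4*w + 16) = (w - 4)*(w + 1)*(w^2 - 4) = (w - 4)*(w + 1)*(w + 2)*(w - 2)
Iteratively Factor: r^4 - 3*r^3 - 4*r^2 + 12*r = (r - 3)*(r^3 - 4*r) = r*(r - 3)*(r^2 - 4) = r*(r - 3)*(r + 2)*(r - 2)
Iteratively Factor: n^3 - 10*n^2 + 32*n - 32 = (n - 4)*(n^2 - 6*n + 8) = (n - 4)*(n - 2)*(n - 4)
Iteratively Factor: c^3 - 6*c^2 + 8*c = (c)*(c^2 - 6*c + 8) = c*(c - 4)*(c - 2)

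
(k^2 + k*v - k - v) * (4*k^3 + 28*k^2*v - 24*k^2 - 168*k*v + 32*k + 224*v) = 4*k^5 + 32*k^4*v - 28*k^4 + 28*k^3*v^2 - 224*k^3*v + 56*k^3 - 196*k^2*v^2 + 448*k^2*v - 32*k^2 + 392*k*v^2 - 256*k*v - 224*v^2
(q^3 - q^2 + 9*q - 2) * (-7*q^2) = -7*q^5 + 7*q^4 - 63*q^3 + 14*q^2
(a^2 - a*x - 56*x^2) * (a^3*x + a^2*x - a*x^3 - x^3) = a^5*x - a^4*x^2 + a^4*x - 57*a^3*x^3 - a^3*x^2 + a^2*x^4 - 57*a^2*x^3 + 56*a*x^5 + a*x^4 + 56*x^5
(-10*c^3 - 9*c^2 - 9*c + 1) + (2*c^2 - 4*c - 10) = -10*c^3 - 7*c^2 - 13*c - 9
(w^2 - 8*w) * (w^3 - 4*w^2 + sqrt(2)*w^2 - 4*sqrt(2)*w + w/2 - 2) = w^5 - 12*w^4 + sqrt(2)*w^4 - 12*sqrt(2)*w^3 + 65*w^3/2 - 6*w^2 + 32*sqrt(2)*w^2 + 16*w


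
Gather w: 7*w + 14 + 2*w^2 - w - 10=2*w^2 + 6*w + 4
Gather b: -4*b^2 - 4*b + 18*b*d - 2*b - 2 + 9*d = -4*b^2 + b*(18*d - 6) + 9*d - 2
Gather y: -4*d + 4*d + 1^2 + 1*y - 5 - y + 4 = 0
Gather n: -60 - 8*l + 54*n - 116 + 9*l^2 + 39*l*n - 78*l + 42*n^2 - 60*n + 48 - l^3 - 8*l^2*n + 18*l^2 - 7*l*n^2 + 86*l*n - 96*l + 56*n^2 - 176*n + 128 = -l^3 + 27*l^2 - 182*l + n^2*(98 - 7*l) + n*(-8*l^2 + 125*l - 182)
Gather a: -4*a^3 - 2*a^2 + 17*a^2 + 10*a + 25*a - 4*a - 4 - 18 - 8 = -4*a^3 + 15*a^2 + 31*a - 30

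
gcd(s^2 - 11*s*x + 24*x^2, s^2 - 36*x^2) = 1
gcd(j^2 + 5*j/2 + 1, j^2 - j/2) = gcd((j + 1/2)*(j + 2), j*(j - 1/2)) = 1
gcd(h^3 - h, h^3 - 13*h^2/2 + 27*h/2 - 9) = 1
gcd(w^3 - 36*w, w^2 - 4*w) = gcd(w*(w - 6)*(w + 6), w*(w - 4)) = w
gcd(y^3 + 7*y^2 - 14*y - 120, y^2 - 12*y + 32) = y - 4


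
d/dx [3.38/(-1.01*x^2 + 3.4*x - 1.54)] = (6.8276*x - 11.492)/(1.01*x^2 - 3.4*x + 1.54)^2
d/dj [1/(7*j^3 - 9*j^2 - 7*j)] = (-21*j^2 + 18*j + 7)/(j^2*(-7*j^2 + 9*j + 7)^2)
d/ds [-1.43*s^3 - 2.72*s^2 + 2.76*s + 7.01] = -4.29*s^2 - 5.44*s + 2.76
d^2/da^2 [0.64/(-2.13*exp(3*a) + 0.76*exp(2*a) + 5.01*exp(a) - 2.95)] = (-0.64*(-12.78*exp(2*a) + 3.04*exp(a) + 10.02)*(-6.39*exp(2*a) + 1.52*exp(a) + 5.01)*exp(a) + (12.2688*exp(2*a) - 1.9456*exp(a) - 3.2064)*(2.13*exp(3*a) - 0.76*exp(2*a) - 5.01*exp(a) + 2.95))*exp(a)/(2.13*exp(3*a) - 0.76*exp(2*a) - 5.01*exp(a) + 2.95)^3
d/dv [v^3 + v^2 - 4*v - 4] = 3*v^2 + 2*v - 4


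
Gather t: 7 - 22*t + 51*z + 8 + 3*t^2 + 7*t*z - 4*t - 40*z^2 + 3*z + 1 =3*t^2 + t*(7*z - 26) - 40*z^2 + 54*z + 16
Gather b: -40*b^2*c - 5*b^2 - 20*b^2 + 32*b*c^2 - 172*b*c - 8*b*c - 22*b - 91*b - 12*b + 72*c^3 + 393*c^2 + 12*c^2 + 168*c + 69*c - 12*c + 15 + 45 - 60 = b^2*(-40*c - 25) + b*(32*c^2 - 180*c - 125) + 72*c^3 + 405*c^2 + 225*c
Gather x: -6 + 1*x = x - 6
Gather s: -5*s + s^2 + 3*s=s^2 - 2*s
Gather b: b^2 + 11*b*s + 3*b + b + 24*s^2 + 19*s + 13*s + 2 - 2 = b^2 + b*(11*s + 4) + 24*s^2 + 32*s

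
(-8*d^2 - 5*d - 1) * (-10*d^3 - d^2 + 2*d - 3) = 80*d^5 + 58*d^4 - d^3 + 15*d^2 + 13*d + 3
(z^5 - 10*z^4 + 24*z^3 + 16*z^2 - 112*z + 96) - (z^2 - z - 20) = z^5 - 10*z^4 + 24*z^3 + 15*z^2 - 111*z + 116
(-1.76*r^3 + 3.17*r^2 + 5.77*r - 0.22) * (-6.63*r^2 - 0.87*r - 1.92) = 11.6688*r^5 - 19.4859*r^4 - 37.6338*r^3 - 9.6477*r^2 - 10.887*r + 0.4224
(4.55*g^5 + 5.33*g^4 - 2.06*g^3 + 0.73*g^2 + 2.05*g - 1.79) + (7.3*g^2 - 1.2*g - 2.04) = 4.55*g^5 + 5.33*g^4 - 2.06*g^3 + 8.03*g^2 + 0.85*g - 3.83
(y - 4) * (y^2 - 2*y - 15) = y^3 - 6*y^2 - 7*y + 60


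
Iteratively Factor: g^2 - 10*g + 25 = (g - 5)*(g - 5)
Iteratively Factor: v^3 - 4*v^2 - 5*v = (v + 1)*(v^2 - 5*v) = (v - 5)*(v + 1)*(v)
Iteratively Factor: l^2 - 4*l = (l)*(l - 4)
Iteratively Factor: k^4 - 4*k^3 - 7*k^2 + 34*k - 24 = (k - 2)*(k^3 - 2*k^2 - 11*k + 12) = (k - 2)*(k + 3)*(k^2 - 5*k + 4) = (k - 2)*(k - 1)*(k + 3)*(k - 4)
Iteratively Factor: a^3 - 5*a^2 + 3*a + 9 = (a - 3)*(a^2 - 2*a - 3) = (a - 3)^2*(a + 1)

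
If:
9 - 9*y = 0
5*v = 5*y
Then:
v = 1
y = 1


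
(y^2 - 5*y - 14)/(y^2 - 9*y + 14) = (y + 2)/(y - 2)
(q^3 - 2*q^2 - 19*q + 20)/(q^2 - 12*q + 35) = (q^2 + 3*q - 4)/(q - 7)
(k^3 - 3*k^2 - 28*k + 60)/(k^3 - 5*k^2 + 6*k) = (k^2 - k - 30)/(k*(k - 3))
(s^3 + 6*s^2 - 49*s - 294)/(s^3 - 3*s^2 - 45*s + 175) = (s^2 - s - 42)/(s^2 - 10*s + 25)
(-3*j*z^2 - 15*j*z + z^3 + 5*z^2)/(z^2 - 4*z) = (-3*j*z - 15*j + z^2 + 5*z)/(z - 4)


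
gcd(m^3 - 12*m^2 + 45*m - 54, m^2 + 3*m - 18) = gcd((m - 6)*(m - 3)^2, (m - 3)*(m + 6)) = m - 3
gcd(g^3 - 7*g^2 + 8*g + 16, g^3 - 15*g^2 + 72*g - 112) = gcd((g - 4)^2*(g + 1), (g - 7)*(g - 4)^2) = g^2 - 8*g + 16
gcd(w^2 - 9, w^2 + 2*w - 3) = w + 3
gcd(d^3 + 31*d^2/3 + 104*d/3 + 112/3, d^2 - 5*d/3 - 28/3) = d + 7/3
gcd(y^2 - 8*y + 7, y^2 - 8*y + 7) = y^2 - 8*y + 7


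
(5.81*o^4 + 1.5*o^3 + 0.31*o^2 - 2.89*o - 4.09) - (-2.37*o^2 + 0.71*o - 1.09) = 5.81*o^4 + 1.5*o^3 + 2.68*o^2 - 3.6*o - 3.0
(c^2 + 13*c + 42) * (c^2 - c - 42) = c^4 + 12*c^3 - 13*c^2 - 588*c - 1764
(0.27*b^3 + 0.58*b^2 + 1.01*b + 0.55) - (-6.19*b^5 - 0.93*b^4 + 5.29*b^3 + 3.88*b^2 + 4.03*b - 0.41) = 6.19*b^5 + 0.93*b^4 - 5.02*b^3 - 3.3*b^2 - 3.02*b + 0.96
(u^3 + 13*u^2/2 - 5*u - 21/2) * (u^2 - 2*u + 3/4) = u^5 + 9*u^4/2 - 69*u^3/4 + 35*u^2/8 + 69*u/4 - 63/8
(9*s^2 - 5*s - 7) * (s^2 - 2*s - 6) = 9*s^4 - 23*s^3 - 51*s^2 + 44*s + 42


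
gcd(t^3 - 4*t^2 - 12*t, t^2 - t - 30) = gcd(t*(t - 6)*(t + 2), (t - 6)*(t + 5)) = t - 6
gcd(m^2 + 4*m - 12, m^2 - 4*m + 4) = m - 2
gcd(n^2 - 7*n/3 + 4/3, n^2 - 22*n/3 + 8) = n - 4/3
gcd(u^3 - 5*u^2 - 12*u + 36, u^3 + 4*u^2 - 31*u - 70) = 1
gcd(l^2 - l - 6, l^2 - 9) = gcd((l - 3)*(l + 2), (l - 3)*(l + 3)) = l - 3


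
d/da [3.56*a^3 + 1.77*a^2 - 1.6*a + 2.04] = 10.68*a^2 + 3.54*a - 1.6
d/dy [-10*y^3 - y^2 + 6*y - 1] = -30*y^2 - 2*y + 6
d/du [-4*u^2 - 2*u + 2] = -8*u - 2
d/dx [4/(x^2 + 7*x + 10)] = 4*(-2*x - 7)/(x^2 + 7*x + 10)^2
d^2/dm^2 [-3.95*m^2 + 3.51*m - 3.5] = -7.90000000000000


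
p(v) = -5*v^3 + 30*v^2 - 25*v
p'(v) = -15*v^2 + 60*v - 25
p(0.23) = -4.22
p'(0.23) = -11.99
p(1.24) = 5.59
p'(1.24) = 26.34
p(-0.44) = 17.23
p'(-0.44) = -54.30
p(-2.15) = 242.12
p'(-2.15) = -223.34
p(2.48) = 46.25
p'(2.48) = 31.54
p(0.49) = -5.64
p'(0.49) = 0.80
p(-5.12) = 1585.52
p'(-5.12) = -725.42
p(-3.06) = 500.67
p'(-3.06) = -349.05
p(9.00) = -1440.00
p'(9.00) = -700.00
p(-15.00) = 24000.00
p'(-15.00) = -4300.00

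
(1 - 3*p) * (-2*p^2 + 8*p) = 6*p^3 - 26*p^2 + 8*p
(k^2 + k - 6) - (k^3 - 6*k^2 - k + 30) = -k^3 + 7*k^2 + 2*k - 36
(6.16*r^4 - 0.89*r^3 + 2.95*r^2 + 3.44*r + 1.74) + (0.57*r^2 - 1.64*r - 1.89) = 6.16*r^4 - 0.89*r^3 + 3.52*r^2 + 1.8*r - 0.15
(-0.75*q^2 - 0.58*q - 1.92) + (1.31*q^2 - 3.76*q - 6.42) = 0.56*q^2 - 4.34*q - 8.34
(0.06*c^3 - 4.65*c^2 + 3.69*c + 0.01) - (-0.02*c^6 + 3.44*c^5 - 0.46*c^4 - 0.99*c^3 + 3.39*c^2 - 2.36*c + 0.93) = 0.02*c^6 - 3.44*c^5 + 0.46*c^4 + 1.05*c^3 - 8.04*c^2 + 6.05*c - 0.92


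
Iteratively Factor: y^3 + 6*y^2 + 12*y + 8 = (y + 2)*(y^2 + 4*y + 4) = (y + 2)^2*(y + 2)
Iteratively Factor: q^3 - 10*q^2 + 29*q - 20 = (q - 1)*(q^2 - 9*q + 20) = (q - 5)*(q - 1)*(q - 4)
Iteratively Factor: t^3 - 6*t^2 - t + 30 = (t + 2)*(t^2 - 8*t + 15) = (t - 5)*(t + 2)*(t - 3)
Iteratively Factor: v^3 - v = (v - 1)*(v^2 + v) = (v - 1)*(v + 1)*(v)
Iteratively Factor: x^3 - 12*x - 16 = (x + 2)*(x^2 - 2*x - 8) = (x - 4)*(x + 2)*(x + 2)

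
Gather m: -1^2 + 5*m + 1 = 5*m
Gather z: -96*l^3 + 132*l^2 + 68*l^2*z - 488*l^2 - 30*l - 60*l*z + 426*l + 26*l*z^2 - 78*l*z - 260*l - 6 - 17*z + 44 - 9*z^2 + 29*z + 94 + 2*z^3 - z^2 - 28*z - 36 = -96*l^3 - 356*l^2 + 136*l + 2*z^3 + z^2*(26*l - 10) + z*(68*l^2 - 138*l - 16) + 96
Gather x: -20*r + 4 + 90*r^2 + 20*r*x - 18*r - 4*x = 90*r^2 - 38*r + x*(20*r - 4) + 4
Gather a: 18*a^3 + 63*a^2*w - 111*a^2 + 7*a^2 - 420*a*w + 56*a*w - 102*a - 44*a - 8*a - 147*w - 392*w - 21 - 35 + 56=18*a^3 + a^2*(63*w - 104) + a*(-364*w - 154) - 539*w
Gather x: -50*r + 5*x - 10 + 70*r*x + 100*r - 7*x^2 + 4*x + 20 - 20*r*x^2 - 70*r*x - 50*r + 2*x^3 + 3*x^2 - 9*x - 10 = 2*x^3 + x^2*(-20*r - 4)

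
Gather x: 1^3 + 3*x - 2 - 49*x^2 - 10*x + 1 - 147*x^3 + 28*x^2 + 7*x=-147*x^3 - 21*x^2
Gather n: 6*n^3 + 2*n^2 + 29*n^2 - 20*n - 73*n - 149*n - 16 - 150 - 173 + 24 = 6*n^3 + 31*n^2 - 242*n - 315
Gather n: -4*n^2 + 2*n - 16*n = -4*n^2 - 14*n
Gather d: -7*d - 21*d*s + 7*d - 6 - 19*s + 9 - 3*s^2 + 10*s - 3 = -21*d*s - 3*s^2 - 9*s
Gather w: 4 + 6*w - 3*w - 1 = 3*w + 3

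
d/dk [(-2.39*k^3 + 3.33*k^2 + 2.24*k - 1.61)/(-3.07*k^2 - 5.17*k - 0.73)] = (7.3373*k^4 + 24.7126*k^3 - 5.1052*k^2 - 14.7472*k - 9.9589)/(9.4249*k^4 + 31.7438*k^3 + 31.2111*k^2 + 7.5482*k + 0.5329)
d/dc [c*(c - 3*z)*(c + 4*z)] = 3*c^2 + 2*c*z - 12*z^2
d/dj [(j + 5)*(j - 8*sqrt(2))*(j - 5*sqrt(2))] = 3*j^2 - 26*sqrt(2)*j + 10*j - 65*sqrt(2) + 80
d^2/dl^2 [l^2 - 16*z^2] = 2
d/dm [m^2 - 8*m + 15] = 2*m - 8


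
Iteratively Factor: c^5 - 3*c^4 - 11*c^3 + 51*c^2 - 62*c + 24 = (c - 2)*(c^4 - c^3 - 13*c^2 + 25*c - 12) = (c - 2)*(c - 1)*(c^3 - 13*c + 12) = (c - 2)*(c - 1)*(c + 4)*(c^2 - 4*c + 3) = (c - 2)*(c - 1)^2*(c + 4)*(c - 3)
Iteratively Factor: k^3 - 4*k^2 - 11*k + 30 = (k - 5)*(k^2 + k - 6) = (k - 5)*(k + 3)*(k - 2)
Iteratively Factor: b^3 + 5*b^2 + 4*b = (b + 4)*(b^2 + b) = (b + 1)*(b + 4)*(b)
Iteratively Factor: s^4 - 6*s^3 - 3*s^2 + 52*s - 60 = (s - 2)*(s^3 - 4*s^2 - 11*s + 30) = (s - 5)*(s - 2)*(s^2 + s - 6) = (s - 5)*(s - 2)*(s + 3)*(s - 2)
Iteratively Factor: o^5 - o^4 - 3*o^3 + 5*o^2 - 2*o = (o - 1)*(o^4 - 3*o^2 + 2*o) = o*(o - 1)*(o^3 - 3*o + 2) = o*(o - 1)^2*(o^2 + o - 2) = o*(o - 1)^3*(o + 2)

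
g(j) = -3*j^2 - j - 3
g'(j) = -6*j - 1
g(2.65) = -26.72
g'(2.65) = -16.90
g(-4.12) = -49.80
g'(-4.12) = 23.72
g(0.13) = -3.18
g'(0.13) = -1.78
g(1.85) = -15.12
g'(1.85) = -12.10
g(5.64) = -104.07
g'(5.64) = -34.84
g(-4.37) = -55.92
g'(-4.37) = 25.22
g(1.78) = -14.29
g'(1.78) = -11.68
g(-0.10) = -2.93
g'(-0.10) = -0.40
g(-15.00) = -663.00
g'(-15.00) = 89.00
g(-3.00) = -27.00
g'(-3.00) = 17.00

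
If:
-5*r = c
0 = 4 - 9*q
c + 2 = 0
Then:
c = -2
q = 4/9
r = 2/5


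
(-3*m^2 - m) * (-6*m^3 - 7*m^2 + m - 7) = 18*m^5 + 27*m^4 + 4*m^3 + 20*m^2 + 7*m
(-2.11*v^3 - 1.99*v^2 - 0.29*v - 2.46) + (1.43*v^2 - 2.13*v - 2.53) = -2.11*v^3 - 0.56*v^2 - 2.42*v - 4.99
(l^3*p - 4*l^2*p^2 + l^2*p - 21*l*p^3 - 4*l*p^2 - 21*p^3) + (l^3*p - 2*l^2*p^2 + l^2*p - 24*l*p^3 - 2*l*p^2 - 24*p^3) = 2*l^3*p - 6*l^2*p^2 + 2*l^2*p - 45*l*p^3 - 6*l*p^2 - 45*p^3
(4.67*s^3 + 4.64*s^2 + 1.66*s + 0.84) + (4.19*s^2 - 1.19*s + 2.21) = 4.67*s^3 + 8.83*s^2 + 0.47*s + 3.05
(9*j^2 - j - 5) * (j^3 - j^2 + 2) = 9*j^5 - 10*j^4 - 4*j^3 + 23*j^2 - 2*j - 10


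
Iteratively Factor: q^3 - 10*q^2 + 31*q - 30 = (q - 3)*(q^2 - 7*q + 10) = (q - 5)*(q - 3)*(q - 2)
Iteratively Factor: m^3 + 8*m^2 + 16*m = (m + 4)*(m^2 + 4*m) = m*(m + 4)*(m + 4)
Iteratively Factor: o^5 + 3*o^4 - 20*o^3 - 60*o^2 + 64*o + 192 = (o + 3)*(o^4 - 20*o^2 + 64) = (o - 2)*(o + 3)*(o^3 + 2*o^2 - 16*o - 32) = (o - 4)*(o - 2)*(o + 3)*(o^2 + 6*o + 8) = (o - 4)*(o - 2)*(o + 2)*(o + 3)*(o + 4)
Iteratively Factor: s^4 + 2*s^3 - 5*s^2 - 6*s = (s + 3)*(s^3 - s^2 - 2*s) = (s - 2)*(s + 3)*(s^2 + s) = (s - 2)*(s + 1)*(s + 3)*(s)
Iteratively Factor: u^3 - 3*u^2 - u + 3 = (u - 3)*(u^2 - 1) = (u - 3)*(u + 1)*(u - 1)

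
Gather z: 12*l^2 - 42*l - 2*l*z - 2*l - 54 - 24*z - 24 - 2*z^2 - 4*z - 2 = 12*l^2 - 44*l - 2*z^2 + z*(-2*l - 28) - 80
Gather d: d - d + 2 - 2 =0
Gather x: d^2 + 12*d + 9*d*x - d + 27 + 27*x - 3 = d^2 + 11*d + x*(9*d + 27) + 24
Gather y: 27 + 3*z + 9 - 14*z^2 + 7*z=-14*z^2 + 10*z + 36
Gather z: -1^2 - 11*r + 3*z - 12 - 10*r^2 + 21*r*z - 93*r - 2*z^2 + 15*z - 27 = -10*r^2 - 104*r - 2*z^2 + z*(21*r + 18) - 40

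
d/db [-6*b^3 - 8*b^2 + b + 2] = -18*b^2 - 16*b + 1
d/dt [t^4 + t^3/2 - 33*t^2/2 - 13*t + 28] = 4*t^3 + 3*t^2/2 - 33*t - 13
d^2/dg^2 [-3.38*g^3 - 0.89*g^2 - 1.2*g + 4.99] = -20.28*g - 1.78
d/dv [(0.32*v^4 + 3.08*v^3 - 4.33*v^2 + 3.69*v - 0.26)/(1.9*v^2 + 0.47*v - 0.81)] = (1.216*v^5 + 6.3032*v^4 + 1.8584*v^3 - 16.5305*v^2 + 8.0026*v - 2.8667)/(3.61*v^4 + 1.786*v^3 - 2.8571*v^2 - 0.7614*v + 0.6561)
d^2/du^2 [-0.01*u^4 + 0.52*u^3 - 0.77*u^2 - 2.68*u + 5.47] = -0.12*u^2 + 3.12*u - 1.54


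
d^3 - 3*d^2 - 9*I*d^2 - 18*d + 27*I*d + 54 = (d - 3)*(d - 6*I)*(d - 3*I)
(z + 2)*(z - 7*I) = z^2 + 2*z - 7*I*z - 14*I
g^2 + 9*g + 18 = (g + 3)*(g + 6)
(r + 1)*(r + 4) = r^2 + 5*r + 4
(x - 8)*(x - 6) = x^2 - 14*x + 48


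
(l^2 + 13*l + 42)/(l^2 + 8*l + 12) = (l + 7)/(l + 2)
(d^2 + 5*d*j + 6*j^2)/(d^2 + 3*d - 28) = (d^2 + 5*d*j + 6*j^2)/(d^2 + 3*d - 28)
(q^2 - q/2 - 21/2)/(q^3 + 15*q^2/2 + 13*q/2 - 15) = (2*q^2 - q - 21)/(2*q^3 + 15*q^2 + 13*q - 30)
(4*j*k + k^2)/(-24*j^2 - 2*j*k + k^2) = -k/(6*j - k)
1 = 1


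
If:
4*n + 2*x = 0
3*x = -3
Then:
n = 1/2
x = -1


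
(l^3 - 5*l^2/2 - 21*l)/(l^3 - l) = (l^2 - 5*l/2 - 21)/(l^2 - 1)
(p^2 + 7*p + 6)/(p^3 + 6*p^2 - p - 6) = 1/(p - 1)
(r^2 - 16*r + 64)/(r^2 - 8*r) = (r - 8)/r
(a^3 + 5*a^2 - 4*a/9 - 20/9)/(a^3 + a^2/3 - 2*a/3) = (3*a^2 + 17*a + 10)/(3*a*(a + 1))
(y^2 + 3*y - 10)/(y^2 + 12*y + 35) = (y - 2)/(y + 7)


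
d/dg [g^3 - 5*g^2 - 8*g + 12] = 3*g^2 - 10*g - 8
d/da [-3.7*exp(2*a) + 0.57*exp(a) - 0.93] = (0.57 - 7.4*exp(a))*exp(a)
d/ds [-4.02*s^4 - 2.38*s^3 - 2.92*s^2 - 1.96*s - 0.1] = -16.08*s^3 - 7.14*s^2 - 5.84*s - 1.96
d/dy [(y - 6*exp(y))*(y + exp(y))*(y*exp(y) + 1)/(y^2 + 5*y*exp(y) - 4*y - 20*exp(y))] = (-(y - 6*exp(y))*(y + exp(y))*(y*exp(y) + 1)*(5*y*exp(y) + 2*y - 15*exp(y) - 4) + ((y + 1)*(y - 6*exp(y))*(y + exp(y))*exp(y) + (y - 6*exp(y))*(y*exp(y) + 1)*(exp(y) + 1) - (y + exp(y))*(y*exp(y) + 1)*(6*exp(y) - 1))*(y^2 + 5*y*exp(y) - 4*y - 20*exp(y)))/(y^2 + 5*y*exp(y) - 4*y - 20*exp(y))^2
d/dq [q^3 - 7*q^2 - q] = 3*q^2 - 14*q - 1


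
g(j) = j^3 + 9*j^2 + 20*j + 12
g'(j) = 3*j^2 + 18*j + 20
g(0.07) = 13.44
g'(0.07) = 21.27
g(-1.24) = -0.87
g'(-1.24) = 2.29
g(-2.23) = 1.07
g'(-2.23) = -5.22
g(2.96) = 175.99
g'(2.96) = 99.56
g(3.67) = 256.05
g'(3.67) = 126.47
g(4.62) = 395.11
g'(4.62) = 167.19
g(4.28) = 340.87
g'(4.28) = 152.00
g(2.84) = 164.30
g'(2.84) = 95.32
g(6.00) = 672.00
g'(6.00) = 236.00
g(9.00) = 1650.00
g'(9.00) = 425.00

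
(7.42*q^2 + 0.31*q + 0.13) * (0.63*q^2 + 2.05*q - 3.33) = 4.6746*q^4 + 15.4063*q^3 - 23.9912*q^2 - 0.7658*q - 0.4329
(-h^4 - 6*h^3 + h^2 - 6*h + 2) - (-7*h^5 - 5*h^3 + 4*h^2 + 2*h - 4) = 7*h^5 - h^4 - h^3 - 3*h^2 - 8*h + 6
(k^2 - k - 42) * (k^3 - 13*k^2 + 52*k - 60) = k^5 - 14*k^4 + 23*k^3 + 434*k^2 - 2124*k + 2520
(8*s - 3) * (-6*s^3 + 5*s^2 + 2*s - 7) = -48*s^4 + 58*s^3 + s^2 - 62*s + 21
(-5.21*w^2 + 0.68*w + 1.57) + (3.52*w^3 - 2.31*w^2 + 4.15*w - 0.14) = 3.52*w^3 - 7.52*w^2 + 4.83*w + 1.43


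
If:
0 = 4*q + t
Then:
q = -t/4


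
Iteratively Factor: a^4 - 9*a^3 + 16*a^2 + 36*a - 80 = (a + 2)*(a^3 - 11*a^2 + 38*a - 40) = (a - 2)*(a + 2)*(a^2 - 9*a + 20) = (a - 4)*(a - 2)*(a + 2)*(a - 5)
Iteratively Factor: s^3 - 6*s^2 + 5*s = (s - 5)*(s^2 - s) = (s - 5)*(s - 1)*(s)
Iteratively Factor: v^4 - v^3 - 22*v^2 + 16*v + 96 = (v + 2)*(v^3 - 3*v^2 - 16*v + 48) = (v - 4)*(v + 2)*(v^2 + v - 12) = (v - 4)*(v + 2)*(v + 4)*(v - 3)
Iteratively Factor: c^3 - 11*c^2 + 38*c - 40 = (c - 5)*(c^2 - 6*c + 8) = (c - 5)*(c - 2)*(c - 4)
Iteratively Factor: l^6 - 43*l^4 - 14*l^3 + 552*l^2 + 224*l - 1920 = (l + 3)*(l^5 - 3*l^4 - 34*l^3 + 88*l^2 + 288*l - 640) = (l - 4)*(l + 3)*(l^4 + l^3 - 30*l^2 - 32*l + 160) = (l - 4)*(l - 2)*(l + 3)*(l^3 + 3*l^2 - 24*l - 80) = (l - 4)*(l - 2)*(l + 3)*(l + 4)*(l^2 - l - 20) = (l - 5)*(l - 4)*(l - 2)*(l + 3)*(l + 4)*(l + 4)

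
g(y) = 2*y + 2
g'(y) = 2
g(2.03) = 6.06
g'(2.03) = 2.00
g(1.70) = 5.40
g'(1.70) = 2.00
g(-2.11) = -2.22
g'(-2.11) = 2.00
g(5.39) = 12.78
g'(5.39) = 2.00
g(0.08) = 2.16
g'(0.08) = 2.00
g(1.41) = 4.82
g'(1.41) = 2.00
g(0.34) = 2.68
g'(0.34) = 2.00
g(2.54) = 7.08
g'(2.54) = 2.00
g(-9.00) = -16.00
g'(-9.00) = 2.00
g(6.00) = 14.00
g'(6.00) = 2.00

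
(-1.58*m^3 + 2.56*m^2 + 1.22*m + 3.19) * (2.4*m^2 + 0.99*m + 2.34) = -3.792*m^5 + 4.5798*m^4 + 1.7652*m^3 + 14.8542*m^2 + 6.0129*m + 7.4646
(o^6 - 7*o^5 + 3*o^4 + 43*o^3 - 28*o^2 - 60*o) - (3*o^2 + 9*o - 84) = o^6 - 7*o^5 + 3*o^4 + 43*o^3 - 31*o^2 - 69*o + 84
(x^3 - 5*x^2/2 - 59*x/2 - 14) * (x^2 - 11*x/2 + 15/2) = x^5 - 8*x^4 - 33*x^3/4 + 259*x^2/2 - 577*x/4 - 105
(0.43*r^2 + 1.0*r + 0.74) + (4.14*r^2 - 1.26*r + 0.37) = 4.57*r^2 - 0.26*r + 1.11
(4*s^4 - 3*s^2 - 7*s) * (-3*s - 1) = -12*s^5 - 4*s^4 + 9*s^3 + 24*s^2 + 7*s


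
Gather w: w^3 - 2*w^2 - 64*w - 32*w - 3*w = w^3 - 2*w^2 - 99*w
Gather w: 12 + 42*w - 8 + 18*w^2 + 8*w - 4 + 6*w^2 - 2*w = 24*w^2 + 48*w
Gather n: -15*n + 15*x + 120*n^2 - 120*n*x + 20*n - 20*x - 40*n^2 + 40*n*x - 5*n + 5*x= 80*n^2 - 80*n*x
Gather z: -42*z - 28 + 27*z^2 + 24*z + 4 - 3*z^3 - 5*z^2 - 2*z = -3*z^3 + 22*z^2 - 20*z - 24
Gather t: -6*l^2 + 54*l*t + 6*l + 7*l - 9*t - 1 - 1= -6*l^2 + 13*l + t*(54*l - 9) - 2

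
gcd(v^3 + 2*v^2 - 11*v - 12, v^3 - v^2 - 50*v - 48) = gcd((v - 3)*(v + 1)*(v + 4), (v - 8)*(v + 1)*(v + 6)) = v + 1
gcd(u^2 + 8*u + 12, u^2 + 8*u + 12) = u^2 + 8*u + 12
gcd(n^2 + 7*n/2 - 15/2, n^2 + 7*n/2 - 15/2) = n^2 + 7*n/2 - 15/2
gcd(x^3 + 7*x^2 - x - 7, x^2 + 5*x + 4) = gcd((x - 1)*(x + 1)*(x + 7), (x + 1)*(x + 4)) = x + 1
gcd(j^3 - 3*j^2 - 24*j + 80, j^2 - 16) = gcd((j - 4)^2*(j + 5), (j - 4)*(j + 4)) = j - 4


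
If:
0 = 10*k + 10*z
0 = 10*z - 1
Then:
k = -1/10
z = 1/10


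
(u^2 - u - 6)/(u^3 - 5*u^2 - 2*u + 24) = 1/(u - 4)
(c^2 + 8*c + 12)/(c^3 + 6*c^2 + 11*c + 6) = (c + 6)/(c^2 + 4*c + 3)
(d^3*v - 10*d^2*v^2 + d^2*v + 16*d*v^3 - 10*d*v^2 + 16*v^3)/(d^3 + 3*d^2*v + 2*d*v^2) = v*(d^3 - 10*d^2*v + d^2 + 16*d*v^2 - 10*d*v + 16*v^2)/(d*(d^2 + 3*d*v + 2*v^2))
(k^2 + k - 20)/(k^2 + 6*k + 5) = (k - 4)/(k + 1)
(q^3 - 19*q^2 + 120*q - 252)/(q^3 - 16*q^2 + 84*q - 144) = (q - 7)/(q - 4)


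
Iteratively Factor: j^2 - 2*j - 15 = (j - 5)*(j + 3)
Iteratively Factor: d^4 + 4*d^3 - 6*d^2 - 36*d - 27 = (d - 3)*(d^3 + 7*d^2 + 15*d + 9) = (d - 3)*(d + 3)*(d^2 + 4*d + 3) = (d - 3)*(d + 3)^2*(d + 1)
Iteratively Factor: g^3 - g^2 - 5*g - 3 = (g + 1)*(g^2 - 2*g - 3) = (g + 1)^2*(g - 3)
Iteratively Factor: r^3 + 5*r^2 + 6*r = (r)*(r^2 + 5*r + 6) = r*(r + 3)*(r + 2)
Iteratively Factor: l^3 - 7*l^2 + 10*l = (l - 2)*(l^2 - 5*l) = (l - 5)*(l - 2)*(l)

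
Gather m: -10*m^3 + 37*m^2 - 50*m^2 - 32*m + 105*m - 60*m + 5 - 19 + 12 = -10*m^3 - 13*m^2 + 13*m - 2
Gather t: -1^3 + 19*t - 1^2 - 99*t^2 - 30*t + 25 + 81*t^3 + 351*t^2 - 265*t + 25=81*t^3 + 252*t^2 - 276*t + 48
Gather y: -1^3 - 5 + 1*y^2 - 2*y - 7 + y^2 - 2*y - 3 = 2*y^2 - 4*y - 16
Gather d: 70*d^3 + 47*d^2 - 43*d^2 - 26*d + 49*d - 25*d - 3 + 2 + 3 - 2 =70*d^3 + 4*d^2 - 2*d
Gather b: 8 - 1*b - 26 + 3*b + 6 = 2*b - 12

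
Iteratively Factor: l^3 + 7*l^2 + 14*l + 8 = (l + 4)*(l^2 + 3*l + 2) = (l + 1)*(l + 4)*(l + 2)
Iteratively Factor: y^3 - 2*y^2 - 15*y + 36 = (y - 3)*(y^2 + y - 12) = (y - 3)^2*(y + 4)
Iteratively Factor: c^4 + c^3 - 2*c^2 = (c + 2)*(c^3 - c^2) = (c - 1)*(c + 2)*(c^2) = c*(c - 1)*(c + 2)*(c)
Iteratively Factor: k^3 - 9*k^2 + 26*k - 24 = (k - 4)*(k^2 - 5*k + 6) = (k - 4)*(k - 2)*(k - 3)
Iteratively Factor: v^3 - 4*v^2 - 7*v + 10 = (v + 2)*(v^2 - 6*v + 5) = (v - 1)*(v + 2)*(v - 5)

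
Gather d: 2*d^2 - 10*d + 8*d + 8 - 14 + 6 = 2*d^2 - 2*d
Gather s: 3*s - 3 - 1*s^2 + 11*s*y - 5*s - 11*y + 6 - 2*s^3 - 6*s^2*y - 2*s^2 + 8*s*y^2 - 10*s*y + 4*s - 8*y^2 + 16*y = -2*s^3 + s^2*(-6*y - 3) + s*(8*y^2 + y + 2) - 8*y^2 + 5*y + 3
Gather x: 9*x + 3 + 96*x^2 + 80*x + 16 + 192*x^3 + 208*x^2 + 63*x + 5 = 192*x^3 + 304*x^2 + 152*x + 24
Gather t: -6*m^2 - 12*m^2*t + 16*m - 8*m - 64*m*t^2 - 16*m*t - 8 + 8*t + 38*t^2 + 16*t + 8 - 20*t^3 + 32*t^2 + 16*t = -6*m^2 + 8*m - 20*t^3 + t^2*(70 - 64*m) + t*(-12*m^2 - 16*m + 40)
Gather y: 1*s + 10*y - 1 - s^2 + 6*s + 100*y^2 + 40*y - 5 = -s^2 + 7*s + 100*y^2 + 50*y - 6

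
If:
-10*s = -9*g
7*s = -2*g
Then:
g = 0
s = 0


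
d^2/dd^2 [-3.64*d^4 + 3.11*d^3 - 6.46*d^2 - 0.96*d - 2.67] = -43.68*d^2 + 18.66*d - 12.92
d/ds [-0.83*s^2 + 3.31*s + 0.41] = 3.31 - 1.66*s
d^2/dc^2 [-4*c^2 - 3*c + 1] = -8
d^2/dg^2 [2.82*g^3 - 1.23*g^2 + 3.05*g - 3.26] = 16.92*g - 2.46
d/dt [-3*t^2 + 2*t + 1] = 2 - 6*t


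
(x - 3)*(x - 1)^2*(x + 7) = x^4 + 2*x^3 - 28*x^2 + 46*x - 21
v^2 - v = v*(v - 1)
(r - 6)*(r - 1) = r^2 - 7*r + 6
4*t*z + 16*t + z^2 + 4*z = (4*t + z)*(z + 4)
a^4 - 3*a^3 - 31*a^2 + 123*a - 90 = (a - 5)*(a - 3)*(a - 1)*(a + 6)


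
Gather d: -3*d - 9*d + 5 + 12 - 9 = 8 - 12*d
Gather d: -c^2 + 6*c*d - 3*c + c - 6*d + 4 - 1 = -c^2 - 2*c + d*(6*c - 6) + 3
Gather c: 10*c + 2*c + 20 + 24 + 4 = 12*c + 48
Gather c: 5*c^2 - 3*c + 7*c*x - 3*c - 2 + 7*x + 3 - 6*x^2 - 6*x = 5*c^2 + c*(7*x - 6) - 6*x^2 + x + 1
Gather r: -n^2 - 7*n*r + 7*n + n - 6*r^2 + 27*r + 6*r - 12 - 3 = -n^2 + 8*n - 6*r^2 + r*(33 - 7*n) - 15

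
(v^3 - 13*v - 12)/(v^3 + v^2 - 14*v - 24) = (v + 1)/(v + 2)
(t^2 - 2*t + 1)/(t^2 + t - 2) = (t - 1)/(t + 2)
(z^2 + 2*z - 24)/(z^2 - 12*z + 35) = (z^2 + 2*z - 24)/(z^2 - 12*z + 35)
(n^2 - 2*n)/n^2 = (n - 2)/n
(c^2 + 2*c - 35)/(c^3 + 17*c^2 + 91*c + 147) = (c - 5)/(c^2 + 10*c + 21)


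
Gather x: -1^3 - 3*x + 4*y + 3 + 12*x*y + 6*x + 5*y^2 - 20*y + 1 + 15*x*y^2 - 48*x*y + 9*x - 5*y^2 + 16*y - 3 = x*(15*y^2 - 36*y + 12)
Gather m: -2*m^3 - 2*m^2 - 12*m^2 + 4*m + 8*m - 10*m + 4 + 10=-2*m^3 - 14*m^2 + 2*m + 14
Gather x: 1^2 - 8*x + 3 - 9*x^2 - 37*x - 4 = -9*x^2 - 45*x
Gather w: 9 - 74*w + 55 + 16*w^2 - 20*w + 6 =16*w^2 - 94*w + 70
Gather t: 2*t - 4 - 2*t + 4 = 0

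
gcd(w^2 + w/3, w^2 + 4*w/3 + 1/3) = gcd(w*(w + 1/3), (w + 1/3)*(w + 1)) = w + 1/3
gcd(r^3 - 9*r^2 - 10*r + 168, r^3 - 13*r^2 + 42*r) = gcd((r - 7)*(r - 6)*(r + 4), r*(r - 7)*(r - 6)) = r^2 - 13*r + 42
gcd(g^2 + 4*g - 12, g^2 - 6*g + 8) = g - 2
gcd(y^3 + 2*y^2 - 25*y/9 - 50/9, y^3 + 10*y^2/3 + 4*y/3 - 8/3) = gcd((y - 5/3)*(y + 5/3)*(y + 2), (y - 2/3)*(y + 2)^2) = y + 2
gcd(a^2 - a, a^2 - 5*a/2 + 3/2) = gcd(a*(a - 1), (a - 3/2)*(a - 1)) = a - 1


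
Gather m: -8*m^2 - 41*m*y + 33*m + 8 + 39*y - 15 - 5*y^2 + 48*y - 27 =-8*m^2 + m*(33 - 41*y) - 5*y^2 + 87*y - 34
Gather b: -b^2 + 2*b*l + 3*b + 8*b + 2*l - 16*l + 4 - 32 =-b^2 + b*(2*l + 11) - 14*l - 28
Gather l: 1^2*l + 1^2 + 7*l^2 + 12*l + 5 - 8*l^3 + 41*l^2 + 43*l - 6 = -8*l^3 + 48*l^2 + 56*l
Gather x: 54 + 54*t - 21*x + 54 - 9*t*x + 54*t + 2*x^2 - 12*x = 108*t + 2*x^2 + x*(-9*t - 33) + 108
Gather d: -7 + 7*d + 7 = 7*d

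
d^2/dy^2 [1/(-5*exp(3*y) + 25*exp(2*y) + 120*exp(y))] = (2*(-3*exp(2*y) + 10*exp(y) + 24)^2 + (-exp(2*y) + 5*exp(y) + 24)*(9*exp(2*y) - 20*exp(y) - 24))*exp(-y)/(5*(-exp(2*y) + 5*exp(y) + 24)^3)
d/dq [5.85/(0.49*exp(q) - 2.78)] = -2.8665*exp(q)/(0.49*exp(q) - 2.78)^2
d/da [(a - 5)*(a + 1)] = 2*a - 4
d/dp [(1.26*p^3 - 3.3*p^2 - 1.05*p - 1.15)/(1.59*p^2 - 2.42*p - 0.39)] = (2.0034*p^4 - 6.0984*p^3 + 8.1813*p^2 + 6.231*p - 2.3735)/(2.5281*p^4 - 7.6956*p^3 + 4.6162*p^2 + 1.8876*p + 0.1521)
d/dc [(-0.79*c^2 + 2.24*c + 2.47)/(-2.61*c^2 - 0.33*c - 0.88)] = (6.1071*c^2 + 14.2838*c - 1.1561)/(6.8121*c^4 + 1.7226*c^3 + 4.7025*c^2 + 0.5808*c + 0.7744)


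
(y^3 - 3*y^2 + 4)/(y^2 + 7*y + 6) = (y^2 - 4*y + 4)/(y + 6)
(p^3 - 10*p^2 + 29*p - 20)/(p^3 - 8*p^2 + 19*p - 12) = (p - 5)/(p - 3)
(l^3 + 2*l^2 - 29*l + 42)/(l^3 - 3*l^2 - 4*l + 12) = (l + 7)/(l + 2)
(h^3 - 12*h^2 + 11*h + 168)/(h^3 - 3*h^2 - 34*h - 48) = (h - 7)/(h + 2)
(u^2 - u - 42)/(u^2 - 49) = (u + 6)/(u + 7)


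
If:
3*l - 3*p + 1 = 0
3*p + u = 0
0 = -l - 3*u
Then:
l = -3/8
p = -1/24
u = 1/8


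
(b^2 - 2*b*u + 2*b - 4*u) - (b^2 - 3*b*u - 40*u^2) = b*u + 2*b + 40*u^2 - 4*u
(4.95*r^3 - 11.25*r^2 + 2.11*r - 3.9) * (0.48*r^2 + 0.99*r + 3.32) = 2.376*r^5 - 0.499499999999999*r^4 + 6.3093*r^3 - 37.1331*r^2 + 3.1442*r - 12.948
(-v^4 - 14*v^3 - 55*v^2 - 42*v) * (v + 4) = -v^5 - 18*v^4 - 111*v^3 - 262*v^2 - 168*v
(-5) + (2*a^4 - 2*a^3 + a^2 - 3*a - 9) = 2*a^4 - 2*a^3 + a^2 - 3*a - 14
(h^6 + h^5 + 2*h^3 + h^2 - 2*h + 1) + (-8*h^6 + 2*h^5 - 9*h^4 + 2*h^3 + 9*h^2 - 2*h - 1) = -7*h^6 + 3*h^5 - 9*h^4 + 4*h^3 + 10*h^2 - 4*h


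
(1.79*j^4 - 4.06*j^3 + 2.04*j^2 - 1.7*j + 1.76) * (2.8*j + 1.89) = 5.012*j^5 - 7.9849*j^4 - 1.9614*j^3 - 0.9044*j^2 + 1.715*j + 3.3264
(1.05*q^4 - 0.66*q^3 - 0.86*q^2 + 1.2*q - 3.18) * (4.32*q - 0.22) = 4.536*q^5 - 3.0822*q^4 - 3.57*q^3 + 5.3732*q^2 - 14.0016*q + 0.6996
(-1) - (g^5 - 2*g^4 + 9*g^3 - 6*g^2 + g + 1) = -g^5 + 2*g^4 - 9*g^3 + 6*g^2 - g - 2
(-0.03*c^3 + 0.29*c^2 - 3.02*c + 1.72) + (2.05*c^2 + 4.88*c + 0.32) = -0.03*c^3 + 2.34*c^2 + 1.86*c + 2.04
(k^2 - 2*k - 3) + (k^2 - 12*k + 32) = 2*k^2 - 14*k + 29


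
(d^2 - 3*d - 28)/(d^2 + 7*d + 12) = (d - 7)/(d + 3)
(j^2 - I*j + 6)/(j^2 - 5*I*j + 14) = (j - 3*I)/(j - 7*I)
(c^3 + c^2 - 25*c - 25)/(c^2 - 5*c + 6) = (c^3 + c^2 - 25*c - 25)/(c^2 - 5*c + 6)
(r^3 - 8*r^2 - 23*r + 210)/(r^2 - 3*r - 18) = (r^2 - 2*r - 35)/(r + 3)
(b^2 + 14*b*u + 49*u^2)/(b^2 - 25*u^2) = (b^2 + 14*b*u + 49*u^2)/(b^2 - 25*u^2)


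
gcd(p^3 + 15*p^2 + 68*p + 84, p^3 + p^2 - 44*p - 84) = p^2 + 8*p + 12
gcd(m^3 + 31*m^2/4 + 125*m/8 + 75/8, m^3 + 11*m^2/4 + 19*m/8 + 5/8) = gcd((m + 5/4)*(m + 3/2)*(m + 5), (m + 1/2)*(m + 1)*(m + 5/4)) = m + 5/4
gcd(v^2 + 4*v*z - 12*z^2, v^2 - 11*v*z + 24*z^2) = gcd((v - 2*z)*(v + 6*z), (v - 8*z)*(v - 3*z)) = 1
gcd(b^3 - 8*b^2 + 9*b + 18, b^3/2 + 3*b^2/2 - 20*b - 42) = b - 6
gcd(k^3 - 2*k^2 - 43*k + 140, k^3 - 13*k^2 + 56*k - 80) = k^2 - 9*k + 20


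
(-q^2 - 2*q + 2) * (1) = -q^2 - 2*q + 2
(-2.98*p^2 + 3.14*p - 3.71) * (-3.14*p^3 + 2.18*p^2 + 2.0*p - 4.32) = 9.3572*p^5 - 16.356*p^4 + 12.5346*p^3 + 11.0658*p^2 - 20.9848*p + 16.0272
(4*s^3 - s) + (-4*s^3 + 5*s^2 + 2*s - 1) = 5*s^2 + s - 1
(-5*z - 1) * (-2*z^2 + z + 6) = 10*z^3 - 3*z^2 - 31*z - 6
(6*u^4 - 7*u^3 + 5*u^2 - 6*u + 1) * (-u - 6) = -6*u^5 - 29*u^4 + 37*u^3 - 24*u^2 + 35*u - 6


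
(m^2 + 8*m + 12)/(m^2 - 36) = (m + 2)/(m - 6)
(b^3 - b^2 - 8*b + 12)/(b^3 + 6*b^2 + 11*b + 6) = (b^2 - 4*b + 4)/(b^2 + 3*b + 2)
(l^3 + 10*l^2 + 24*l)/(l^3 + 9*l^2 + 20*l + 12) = l*(l + 4)/(l^2 + 3*l + 2)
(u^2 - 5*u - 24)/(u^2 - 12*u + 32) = (u + 3)/(u - 4)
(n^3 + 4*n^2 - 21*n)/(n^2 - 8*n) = (n^2 + 4*n - 21)/(n - 8)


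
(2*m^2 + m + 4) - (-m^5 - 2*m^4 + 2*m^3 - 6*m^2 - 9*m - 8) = m^5 + 2*m^4 - 2*m^3 + 8*m^2 + 10*m + 12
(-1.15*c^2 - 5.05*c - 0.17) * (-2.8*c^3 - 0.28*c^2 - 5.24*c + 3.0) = 3.22*c^5 + 14.462*c^4 + 7.916*c^3 + 23.0596*c^2 - 14.2592*c - 0.51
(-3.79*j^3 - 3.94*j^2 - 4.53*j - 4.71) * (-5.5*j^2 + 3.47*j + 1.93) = 20.845*j^5 + 8.5187*j^4 + 3.9285*j^3 + 2.5817*j^2 - 25.0866*j - 9.0903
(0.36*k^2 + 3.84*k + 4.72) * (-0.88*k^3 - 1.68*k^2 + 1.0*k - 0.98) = -0.3168*k^5 - 3.984*k^4 - 10.2448*k^3 - 4.4424*k^2 + 0.9568*k - 4.6256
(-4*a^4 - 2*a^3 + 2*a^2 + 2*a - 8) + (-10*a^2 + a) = -4*a^4 - 2*a^3 - 8*a^2 + 3*a - 8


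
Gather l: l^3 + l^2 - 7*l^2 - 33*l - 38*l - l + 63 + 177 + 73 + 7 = l^3 - 6*l^2 - 72*l + 320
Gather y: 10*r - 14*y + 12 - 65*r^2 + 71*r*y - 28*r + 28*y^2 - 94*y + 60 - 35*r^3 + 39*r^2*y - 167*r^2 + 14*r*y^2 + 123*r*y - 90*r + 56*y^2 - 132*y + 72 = -35*r^3 - 232*r^2 - 108*r + y^2*(14*r + 84) + y*(39*r^2 + 194*r - 240) + 144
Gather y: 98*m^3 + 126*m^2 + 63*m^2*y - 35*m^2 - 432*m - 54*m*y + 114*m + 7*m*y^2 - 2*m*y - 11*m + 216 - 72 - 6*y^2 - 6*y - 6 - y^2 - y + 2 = 98*m^3 + 91*m^2 - 329*m + y^2*(7*m - 7) + y*(63*m^2 - 56*m - 7) + 140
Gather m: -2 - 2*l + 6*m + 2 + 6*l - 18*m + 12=4*l - 12*m + 12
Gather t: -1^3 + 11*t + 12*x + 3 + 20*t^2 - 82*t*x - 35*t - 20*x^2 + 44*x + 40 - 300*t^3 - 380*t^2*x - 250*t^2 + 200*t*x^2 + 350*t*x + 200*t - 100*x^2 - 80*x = -300*t^3 + t^2*(-380*x - 230) + t*(200*x^2 + 268*x + 176) - 120*x^2 - 24*x + 42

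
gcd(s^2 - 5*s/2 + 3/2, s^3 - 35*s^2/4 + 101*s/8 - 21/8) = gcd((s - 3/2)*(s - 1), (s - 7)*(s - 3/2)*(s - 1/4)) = s - 3/2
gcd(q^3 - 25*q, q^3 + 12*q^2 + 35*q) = q^2 + 5*q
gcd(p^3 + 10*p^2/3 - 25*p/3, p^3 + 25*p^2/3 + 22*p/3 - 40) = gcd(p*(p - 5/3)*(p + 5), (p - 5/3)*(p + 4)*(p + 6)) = p - 5/3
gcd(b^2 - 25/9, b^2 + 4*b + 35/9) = b + 5/3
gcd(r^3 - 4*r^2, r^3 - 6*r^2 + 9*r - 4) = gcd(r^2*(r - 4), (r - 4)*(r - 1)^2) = r - 4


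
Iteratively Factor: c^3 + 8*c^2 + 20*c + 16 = (c + 4)*(c^2 + 4*c + 4) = (c + 2)*(c + 4)*(c + 2)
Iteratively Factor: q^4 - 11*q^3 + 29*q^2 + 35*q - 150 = (q - 5)*(q^3 - 6*q^2 - q + 30) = (q - 5)*(q - 3)*(q^2 - 3*q - 10) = (q - 5)^2*(q - 3)*(q + 2)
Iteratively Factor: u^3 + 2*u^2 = (u + 2)*(u^2) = u*(u + 2)*(u)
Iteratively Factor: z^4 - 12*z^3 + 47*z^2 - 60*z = (z - 5)*(z^3 - 7*z^2 + 12*z) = z*(z - 5)*(z^2 - 7*z + 12) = z*(z - 5)*(z - 4)*(z - 3)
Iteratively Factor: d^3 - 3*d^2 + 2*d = (d - 1)*(d^2 - 2*d) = d*(d - 1)*(d - 2)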